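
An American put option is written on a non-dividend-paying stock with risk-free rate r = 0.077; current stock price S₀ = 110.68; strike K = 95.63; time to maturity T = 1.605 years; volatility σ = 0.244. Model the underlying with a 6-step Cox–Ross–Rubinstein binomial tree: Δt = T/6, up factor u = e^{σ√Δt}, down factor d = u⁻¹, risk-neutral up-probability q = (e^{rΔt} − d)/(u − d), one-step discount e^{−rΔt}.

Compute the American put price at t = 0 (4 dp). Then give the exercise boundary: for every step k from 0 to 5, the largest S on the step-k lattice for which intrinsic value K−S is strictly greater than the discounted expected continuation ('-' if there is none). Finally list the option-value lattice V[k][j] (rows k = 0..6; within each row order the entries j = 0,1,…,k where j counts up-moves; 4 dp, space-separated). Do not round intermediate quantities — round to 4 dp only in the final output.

Δt=0.26750, u=1.13451, d=0.88144, q=0.55073, disc=e^(-rΔt)=0.97961
k=6 terminal: V=max(K-S,0) → 43.7229 28.8200 9.6386 0.0000 0.0000 0.0000 0.0000
k=5: j=0 S=58.8890 intr=36.7410 cont=34.7914 V=36.7410[EX]; j=1 S=75.7963 intr=19.8337 cont=17.8841 V=19.8337[EX]; j=2 S=97.5578 intr=0.0000 cont=4.2421 V=4.2421[hold]; j=3 S=125.5672 intr=0.0000 cont=0.0000 V=0.0000[hold]; j=4 S=161.6182 intr=0.0000 cont=0.0000 V=0.0000[hold]; j=5 S=208.0195 intr=0.0000 cont=0.0000 V=0.0000[hold]  S*(5)=75.7963
k=4: j=0 S=66.8100 intr=28.8200 cont=26.8705 V=28.8200[EX]; j=1 S=85.9914 intr=9.6386 cont=11.0176 V=11.0176[hold]; j=2 S=110.6800 intr=0.0000 cont=1.8670 V=1.8670[hold]; j=3 S=142.4568 intr=0.0000 cont=0.0000 V=0.0000[hold]; j=4 S=183.3569 intr=0.0000 cont=0.0000 V=0.0000[hold]  S*(4)=66.8100
k=3: j=0 S=75.7963 intr=19.8337 cont=18.6281 V=19.8337[EX]; j=1 S=97.5578 intr=0.0000 cont=5.8562 V=5.8562[hold]; j=2 S=125.5672 intr=0.0000 cont=0.8217 V=0.8217[hold]; j=3 S=161.6182 intr=0.0000 cont=0.0000 V=0.0000[hold]  S*(3)=75.7963
k=2: j=0 S=85.9914 intr=9.6386 cont=11.8885 V=11.8885[hold]; j=1 S=110.6800 intr=0.0000 cont=3.0207 V=3.0207[hold]; j=2 S=142.4568 intr=0.0000 cont=0.3616 V=0.3616[hold]  S*(2)=-
k=1: j=0 S=97.5578 intr=0.0000 cont=6.8619 V=6.8619[hold]; j=1 S=125.5672 intr=0.0000 cont=1.5246 V=1.5246[hold]  S*(1)=-
k=0: j=0 S=110.6800 intr=0.0000 cont=3.8425 V=3.8425[hold]  S*(0)=-

price = 3.8425
boundary = - - - 75.7963 66.8100 75.7963
tree:
3.8425
6.8619 1.5246
11.8885 3.0207 0.3616
19.8337 5.8562 0.8217 0.0000
28.8200 11.0176 1.8670 0.0000 0.0000
36.7410 19.8337 4.2421 0.0000 0.0000 0.0000
43.7229 28.8200 9.6386 0.0000 0.0000 0.0000 0.0000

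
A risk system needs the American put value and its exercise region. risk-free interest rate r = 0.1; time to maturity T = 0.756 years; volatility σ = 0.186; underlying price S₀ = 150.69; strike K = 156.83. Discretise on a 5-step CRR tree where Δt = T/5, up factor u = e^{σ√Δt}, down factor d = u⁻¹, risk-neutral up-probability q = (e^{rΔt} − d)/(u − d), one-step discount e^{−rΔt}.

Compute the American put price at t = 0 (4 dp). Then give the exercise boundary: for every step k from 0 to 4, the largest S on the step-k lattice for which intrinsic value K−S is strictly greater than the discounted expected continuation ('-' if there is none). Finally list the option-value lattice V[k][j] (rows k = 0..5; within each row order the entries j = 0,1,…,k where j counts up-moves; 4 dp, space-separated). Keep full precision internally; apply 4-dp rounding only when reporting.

Δt=0.15120  u=1.07500  d=0.93023  q=0.58716  discount=0.98499
step 5 (expiry): payoffs max(K−S,0) = 51.8679 35.5321 16.6539 0.0000 0.0000 0.0000
step 4: (k=4,j=0): S=112.8348, (K−S)⁺=43.9952, hold=41.6418 ⇒ V=43.9952 exercise | (k=4,j=1): S=130.3958, (K−S)⁺=26.4342, hold=24.0807 ⇒ V=26.4342 exercise | (k=4,j=2): S=150.6900, (K−S)⁺=6.1400, hold=6.7723 ⇒ V=6.7723 continue | (k=4,j=3): S=174.1427, (K−S)⁺=0.0000, hold=0.0000 ⇒ V=0.0000 continue | (k=4,j=4): S=201.2454, (K−S)⁺=0.0000, hold=0.0000 ⇒ V=0.0000 continue  boundary S*=130.3958
step 3: (k=3,j=0): S=121.2979, (K−S)⁺=35.5321, hold=33.1787 ⇒ V=35.5321 exercise | (k=3,j=1): S=140.1761, (K−S)⁺=16.6539, hold=14.6661 ⇒ V=16.6539 exercise | (k=3,j=2): S=161.9925, (K−S)⁺=0.0000, hold=2.7539 ⇒ V=2.7539 continue | (k=3,j=3): S=187.2042, (K−S)⁺=0.0000, hold=0.0000 ⇒ V=0.0000 continue  boundary S*=140.1761
step 2: (k=2,j=0): S=130.3958, (K−S)⁺=26.4342, hold=24.0807 ⇒ V=26.4342 exercise | (k=2,j=1): S=150.6900, (K−S)⁺=6.1400, hold=8.3650 ⇒ V=8.3650 continue | (k=2,j=2): S=174.1427, (K−S)⁺=0.0000, hold=1.1199 ⇒ V=1.1199 continue  boundary S*=130.3958
step 1: (k=1,j=0): S=140.1761, (K−S)⁺=16.6539, hold=15.5872 ⇒ V=16.6539 exercise | (k=1,j=1): S=161.9925, (K−S)⁺=0.0000, hold=4.0493 ⇒ V=4.0493 continue  boundary S*=140.1761
step 0: (k=0,j=0): S=150.6900, (K−S)⁺=6.1400, hold=9.1141 ⇒ V=9.1141 continue  boundary S*=-

price = 9.1141
boundary = - 140.1761 130.3958 140.1761 130.3958
tree:
9.1141
16.6539 4.0493
26.4342 8.3650 1.1199
35.5321 16.6539 2.7539 0.0000
43.9952 26.4342 6.7723 0.0000 0.0000
51.8679 35.5321 16.6539 0.0000 0.0000 0.0000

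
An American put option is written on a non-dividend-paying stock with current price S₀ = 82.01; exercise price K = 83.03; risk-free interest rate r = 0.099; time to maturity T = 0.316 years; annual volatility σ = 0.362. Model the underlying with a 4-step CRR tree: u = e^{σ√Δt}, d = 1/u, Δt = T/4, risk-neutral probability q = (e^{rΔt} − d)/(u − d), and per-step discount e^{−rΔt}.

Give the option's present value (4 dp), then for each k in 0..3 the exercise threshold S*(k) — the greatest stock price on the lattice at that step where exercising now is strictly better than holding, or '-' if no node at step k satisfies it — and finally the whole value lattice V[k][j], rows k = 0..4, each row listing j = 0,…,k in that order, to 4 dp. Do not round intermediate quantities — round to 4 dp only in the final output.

params: Δt=0.07900 u=1.10710 d=0.90326 q=0.51310 e^(-rΔt)=0.99221
t_4 payoffs: 28.4399 16.1201 1.0200 0.0000 0.0000
t_3: node(3,0) S=60.4369 payoff=22.5931 vs cont=21.9463 → 22.5931 [stop]  node(3,1) S=74.0762 payoff=8.9538 vs cont=8.3070 → 8.9538 [stop]  node(3,2) S=90.7936 payoff=0.0000 vs cont=0.4928 → 0.4928 [wait]  node(3,3) S=111.2837 payoff=0.0000 vs cont=0.0000 → 0.0000 [wait]  ⇒ S*(3)=74.0762
t_2: node(2,0) S=66.9099 payoff=16.1201 vs cont=15.4733 → 16.1201 [stop]  node(2,1) S=82.0100 payoff=1.0200 vs cont=4.5765 → 4.5765 [wait]  node(2,2) S=100.5179 payoff=0.0000 vs cont=0.2381 → 0.2381 [wait]  ⇒ S*(2)=66.9099
t_1: node(1,0) S=74.0762 payoff=8.9538 vs cont=10.1176 → 10.1176 [wait]  node(1,1) S=90.7936 payoff=0.0000 vs cont=2.3321 → 2.3321 [wait]  ⇒ S*(1)=-
t_0: node(0,0) S=82.0100 payoff=1.0200 vs cont=6.0751 → 6.0751 [wait]  ⇒ S*(0)=-

price = 6.0751
boundary = - - 66.9099 74.0762
tree:
6.0751
10.1176 2.3321
16.1201 4.5765 0.2381
22.5931 8.9538 0.4928 0.0000
28.4399 16.1201 1.0200 0.0000 0.0000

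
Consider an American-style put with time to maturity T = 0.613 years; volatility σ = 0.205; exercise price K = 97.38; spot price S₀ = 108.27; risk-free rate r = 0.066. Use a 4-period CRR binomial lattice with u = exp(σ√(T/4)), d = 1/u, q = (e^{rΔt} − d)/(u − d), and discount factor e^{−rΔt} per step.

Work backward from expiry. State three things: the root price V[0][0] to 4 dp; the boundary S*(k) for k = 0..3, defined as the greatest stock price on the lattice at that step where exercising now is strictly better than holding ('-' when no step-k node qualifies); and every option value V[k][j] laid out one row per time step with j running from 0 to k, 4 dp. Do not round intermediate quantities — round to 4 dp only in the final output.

params: Δt=0.15325 u=1.08356 d=0.92288 q=0.54322 e^(-rΔt)=0.98994
t_4 payoffs: 18.8390 5.1648 0.0000 0.0000 0.0000
t_3: node(3,0) S=85.1039 payoff=12.2761 vs cont=11.2961 → 12.2761 [stop]  node(3,1) S=99.9207 payoff=0.0000 vs cont=2.3355 → 2.3355 [wait]  node(3,2) S=117.3170 payoff=0.0000 vs cont=0.0000 → 0.0000 [wait]  node(3,3) S=137.7421 payoff=0.0000 vs cont=0.0000 → 0.0000 [wait]  ⇒ S*(3)=85.1039
t_2: node(2,0) S=92.2152 payoff=5.1648 vs cont=6.8070 → 6.8070 [wait]  node(2,1) S=108.2700 payoff=0.0000 vs cont=1.0561 → 1.0561 [wait]  node(2,2) S=127.1200 payoff=0.0000 vs cont=0.0000 → 0.0000 [wait]  ⇒ S*(2)=-
t_1: node(1,0) S=99.9207 payoff=0.0000 vs cont=3.6459 → 3.6459 [wait]  node(1,1) S=117.3170 payoff=0.0000 vs cont=0.4775 → 0.4775 [wait]  ⇒ S*(1)=-
t_0: node(0,0) S=108.2700 payoff=0.0000 vs cont=1.9054 → 1.9054 [wait]  ⇒ S*(0)=-

price = 1.9054
boundary = - - - 85.1039
tree:
1.9054
3.6459 0.4775
6.8070 1.0561 0.0000
12.2761 2.3355 0.0000 0.0000
18.8390 5.1648 0.0000 0.0000 0.0000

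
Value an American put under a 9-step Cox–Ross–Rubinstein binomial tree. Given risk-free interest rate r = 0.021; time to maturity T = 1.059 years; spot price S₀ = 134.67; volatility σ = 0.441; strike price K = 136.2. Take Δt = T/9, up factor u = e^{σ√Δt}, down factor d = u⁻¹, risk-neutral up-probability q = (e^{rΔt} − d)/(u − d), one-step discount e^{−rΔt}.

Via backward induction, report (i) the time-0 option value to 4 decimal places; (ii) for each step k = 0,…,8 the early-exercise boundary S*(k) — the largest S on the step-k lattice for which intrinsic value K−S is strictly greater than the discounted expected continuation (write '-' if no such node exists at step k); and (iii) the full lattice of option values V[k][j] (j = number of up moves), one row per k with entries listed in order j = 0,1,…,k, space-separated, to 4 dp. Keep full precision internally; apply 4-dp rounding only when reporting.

price = 24.2643
boundary = - - - - 73.5327 63.2096 73.5327 85.5417 99.5120
tree:
24.2643
32.1649 15.4970
41.4598 21.8694 8.4042
51.8197 30.0140 12.8148 3.4828
62.6673 39.8795 19.0648 5.8456 0.8410
72.9904 51.0478 27.5154 9.6511 1.5918 0.0000
81.8643 62.6673 38.2344 15.5921 3.0132 0.0000 0.0000
89.4924 72.9904 50.6583 24.4480 5.7036 0.0000 0.0000 0.0000
96.0496 81.8643 62.6673 36.6880 10.7962 0.0000 0.0000 0.0000 0.0000
101.6862 89.4924 72.9904 50.6583 20.4361 0.0000 0.0000 0.0000 0.0000 0.0000

params: Δt=0.11767 u=1.16332 d=0.85961 q=0.47040 e^(-rΔt)=0.99753
t_9 payoffs: 101.6862 89.4924 72.9904 50.6583 20.4361 0.0000 0.0000 0.0000 0.0000 0.0000
t_8: node(8,0) S=40.1504 payoff=96.0496 vs cont=95.7135 → 96.0496 [stop]  node(8,1) S=54.3357 payoff=81.8643 vs cont=81.5282 → 81.8643 [stop]  node(8,2) S=73.5327 payoff=62.6673 vs cont=62.3312 → 62.6673 [stop]  node(8,3) S=99.5120 payoff=36.6880 vs cont=36.3518 → 36.6880 [stop]  node(8,4) S=134.6700 payoff=1.5300 vs cont=10.7962 → 10.7962 [wait]  node(8,5) S=182.2494 payoff=0.0000 vs cont=0.0000 → 0.0000 [wait]  node(8,6) S=246.6388 payoff=0.0000 vs cont=0.0000 → 0.0000 [wait]  node(8,7) S=333.7771 payoff=0.0000 vs cont=0.0000 → 0.0000 [wait]  node(8,8) S=451.7018 payoff=0.0000 vs cont=0.0000 → 0.0000 [wait]  ⇒ S*(8)=99.5120
t_7: node(7,0) S=46.7076 payoff=89.4924 vs cont=89.1563 → 89.4924 [stop]  node(7,1) S=63.2096 payoff=72.9904 vs cont=72.6543 → 72.9904 [stop]  node(7,2) S=85.5417 payoff=50.6583 vs cont=50.3221 → 50.6583 [stop]  node(7,3) S=115.7639 payoff=20.4361 vs cont=24.4480 → 24.4480 [wait]  node(7,4) S=156.6637 payoff=0.0000 vs cont=5.7036 → 5.7036 [wait]  node(7,5) S=212.0136 payoff=0.0000 vs cont=0.0000 → 0.0000 [wait]  node(7,6) S=286.9188 payoff=0.0000 vs cont=0.0000 → 0.0000 [wait]  node(7,7) S=388.2882 payoff=0.0000 vs cont=0.0000 → 0.0000 [wait]  ⇒ S*(7)=85.5417
t_6: node(6,0) S=54.3357 payoff=81.8643 vs cont=81.5282 → 81.8643 [stop]  node(6,1) S=73.5327 payoff=62.6673 vs cont=62.3312 → 62.6673 [stop]  node(6,2) S=99.5120 payoff=36.6880 vs cont=38.2344 → 38.2344 [wait]  node(6,3) S=134.6700 payoff=1.5300 vs cont=15.5921 → 15.5921 [wait]  node(6,4) S=182.2494 payoff=0.0000 vs cont=3.0132 → 3.0132 [wait]  node(6,5) S=246.6388 payoff=0.0000 vs cont=0.0000 → 0.0000 [wait]  node(6,6) S=333.7771 payoff=0.0000 vs cont=0.0000 → 0.0000 [wait]  ⇒ S*(6)=73.5327
t_5: node(5,0) S=63.2096 payoff=72.9904 vs cont=72.6543 → 72.9904 [stop]  node(5,1) S=85.5417 payoff=50.6583 vs cont=51.0478 → 51.0478 [wait]  node(5,2) S=115.7639 payoff=20.4361 vs cont=27.5154 → 27.5154 [wait]  node(5,3) S=156.6637 payoff=0.0000 vs cont=9.6511 → 9.6511 [wait]  node(5,4) S=212.0136 payoff=0.0000 vs cont=1.5918 → 1.5918 [wait]  node(5,5) S=286.9188 payoff=0.0000 vs cont=0.0000 → 0.0000 [wait]  ⇒ S*(5)=63.2096
t_4: node(4,0) S=73.5327 payoff=62.6673 vs cont=62.5140 → 62.6673 [stop]  node(4,1) S=99.5120 payoff=36.6880 vs cont=39.8795 → 39.8795 [wait]  node(4,2) S=134.6700 payoff=1.5300 vs cont=19.0648 → 19.0648 [wait]  node(4,3) S=182.2494 payoff=0.0000 vs cont=5.8456 → 5.8456 [wait]  node(4,4) S=246.6388 payoff=0.0000 vs cont=0.8410 → 0.8410 [wait]  ⇒ S*(4)=73.5327
t_3: node(3,0) S=85.5417 payoff=50.6583 vs cont=51.8197 → 51.8197 [wait]  node(3,1) S=115.7639 payoff=20.4361 vs cont=30.0140 → 30.0140 [wait]  node(3,2) S=156.6637 payoff=0.0000 vs cont=12.8148 → 12.8148 [wait]  node(3,3) S=212.0136 payoff=0.0000 vs cont=3.4828 → 3.4828 [wait]  ⇒ S*(3)=-
t_2: node(2,0) S=99.5120 payoff=36.6880 vs cont=41.4598 → 41.4598 [wait]  node(2,1) S=134.6700 payoff=1.5300 vs cont=21.8694 → 21.8694 [wait]  node(2,2) S=182.2494 payoff=0.0000 vs cont=8.4042 → 8.4042 [wait]  ⇒ S*(2)=-
t_1: node(1,0) S=115.7639 payoff=20.4361 vs cont=32.1649 → 32.1649 [wait]  node(1,1) S=156.6637 payoff=0.0000 vs cont=15.4970 → 15.4970 [wait]  ⇒ S*(1)=-
t_0: node(0,0) S=134.6700 payoff=1.5300 vs cont=24.2643 → 24.2643 [wait]  ⇒ S*(0)=-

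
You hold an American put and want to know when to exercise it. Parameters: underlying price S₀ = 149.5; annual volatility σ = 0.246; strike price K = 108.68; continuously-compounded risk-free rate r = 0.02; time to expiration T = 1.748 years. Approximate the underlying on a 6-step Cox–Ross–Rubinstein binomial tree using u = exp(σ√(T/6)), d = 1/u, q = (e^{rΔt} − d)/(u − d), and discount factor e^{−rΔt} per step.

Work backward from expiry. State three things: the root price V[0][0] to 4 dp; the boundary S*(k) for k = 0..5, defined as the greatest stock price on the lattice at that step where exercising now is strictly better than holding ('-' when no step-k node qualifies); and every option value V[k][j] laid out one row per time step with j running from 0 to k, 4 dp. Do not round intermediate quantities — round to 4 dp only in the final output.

price = 2.7876
boundary = - - - - - 76.9688
tree:
2.7876
4.8110 0.7047
8.1404 1.3866 0.0000
13.4083 2.7282 0.0000 0.0000
21.2494 5.3680 0.0000 0.0000 0.0000
31.7112 10.5620 0.0000 0.0000 0.0000 0.0000
41.2816 20.7818 0.0000 0.0000 0.0000 0.0000 0.0000

params: Δt=0.29133 u=1.14200 d=0.87566 q=0.48879 e^(-rΔt)=0.99419
t_6 payoffs: 41.2816 20.7818 0.0000 0.0000 0.0000 0.0000 0.0000
t_5: node(5,0) S=76.9688 payoff=31.7112 vs cont=31.0798 → 31.7112 [stop]  node(5,1) S=100.3796 payoff=8.3004 vs cont=10.5620 → 10.5620 [wait]  node(5,2) S=130.9109 payoff=0.0000 vs cont=0.0000 → 0.0000 [wait]  node(5,3) S=170.7287 payoff=0.0000 vs cont=0.0000 → 0.0000 [wait]  node(5,4) S=222.6574 payoff=0.0000 vs cont=0.0000 → 0.0000 [wait]  node(5,5) S=290.3806 payoff=0.0000 vs cont=0.0000 → 0.0000 [wait]  ⇒ S*(5)=76.9688
t_4: node(4,0) S=87.8982 payoff=20.7818 vs cont=21.2494 → 21.2494 [wait]  node(4,1) S=114.6333 payoff=0.0000 vs cont=5.3680 → 5.3680 [wait]  node(4,2) S=149.5000 payoff=0.0000 vs cont=0.0000 → 0.0000 [wait]  node(4,3) S=194.9718 payoff=0.0000 vs cont=0.0000 → 0.0000 [wait]  node(4,4) S=254.2742 payoff=0.0000 vs cont=0.0000 → 0.0000 [wait]  ⇒ S*(4)=-
t_3: node(3,0) S=100.3796 payoff=8.3004 vs cont=13.4083 → 13.4083 [wait]  node(3,1) S=130.9109 payoff=0.0000 vs cont=2.7282 → 2.7282 [wait]  node(3,2) S=170.7287 payoff=0.0000 vs cont=0.0000 → 0.0000 [wait]  node(3,3) S=222.6574 payoff=0.0000 vs cont=0.0000 → 0.0000 [wait]  ⇒ S*(3)=-
t_2: node(2,0) S=114.6333 payoff=0.0000 vs cont=8.1404 → 8.1404 [wait]  node(2,1) S=149.5000 payoff=0.0000 vs cont=1.3866 → 1.3866 [wait]  node(2,2) S=194.9718 payoff=0.0000 vs cont=0.0000 → 0.0000 [wait]  ⇒ S*(2)=-
t_1: node(1,0) S=130.9109 payoff=0.0000 vs cont=4.8110 → 4.8110 [wait]  node(1,1) S=170.7287 payoff=0.0000 vs cont=0.7047 → 0.7047 [wait]  ⇒ S*(1)=-
t_0: node(0,0) S=149.5000 payoff=0.0000 vs cont=2.7876 → 2.7876 [wait]  ⇒ S*(0)=-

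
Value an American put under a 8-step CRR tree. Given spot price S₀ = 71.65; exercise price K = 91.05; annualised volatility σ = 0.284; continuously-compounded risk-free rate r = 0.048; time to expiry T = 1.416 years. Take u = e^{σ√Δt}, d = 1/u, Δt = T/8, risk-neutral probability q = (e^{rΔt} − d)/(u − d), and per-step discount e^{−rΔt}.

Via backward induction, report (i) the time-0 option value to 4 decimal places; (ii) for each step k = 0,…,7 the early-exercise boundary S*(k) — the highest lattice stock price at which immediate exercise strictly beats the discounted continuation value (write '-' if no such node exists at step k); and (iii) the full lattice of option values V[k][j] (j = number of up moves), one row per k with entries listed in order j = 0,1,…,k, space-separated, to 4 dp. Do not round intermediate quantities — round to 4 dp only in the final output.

price = 20.5282
boundary = - 63.5807 56.4202 63.5807 56.4202 63.5807 71.6500 80.7434
tree:
20.5282
27.4693 14.0922
34.6298 20.0524 8.5060
40.9839 27.4693 13.1435 4.1181
46.6223 34.6298 19.5025 7.1517 1.2233
51.6258 40.9839 27.4693 12.0469 2.4892 0.0070
56.0658 46.6223 34.6298 19.4000 5.0651 0.0142 0.0000
60.0057 51.6258 40.9839 27.4693 10.3066 0.0290 0.0000 0.0000
63.5020 56.0658 46.6223 34.6298 19.4000 0.0592 0.0000 0.0000 0.0000

params: Δt=0.17700 u=1.12691 d=0.88738 q=0.50578 e^(-rΔt)=0.99154
t_8 payoffs: 63.5020 56.0658 46.6223 34.6298 19.4000 0.0592 0.0000 0.0000 0.0000
t_7: node(7,0) S=31.0443 payoff=60.0057 vs cont=59.2354 → 60.0057 [stop]  node(7,1) S=39.4242 payoff=51.6258 vs cont=50.8555 → 51.6258 [stop]  node(7,2) S=50.0661 payoff=40.9839 vs cont=40.2136 → 40.9839 [stop]  node(7,3) S=63.5807 payoff=27.4693 vs cont=26.6990 → 27.4693 [stop]  node(7,4) S=80.7434 payoff=10.3066 vs cont=9.5363 → 10.3066 [stop]  node(7,5) S=102.5388 payoff=0.0000 vs cont=0.0290 → 0.0290 [wait]  node(7,6) S=130.2176 payoff=0.0000 vs cont=0.0000 → 0.0000 [wait]  node(7,7) S=165.3678 payoff=0.0000 vs cont=0.0000 → 0.0000 [wait]  ⇒ S*(7)=80.7434
t_6: node(6,0) S=34.9842 payoff=56.0658 vs cont=55.2955 → 56.0658 [stop]  node(6,1) S=44.4277 payoff=46.6223 vs cont=45.8520 → 46.6223 [stop]  node(6,2) S=56.4202 payoff=34.6298 vs cont=33.8595 → 34.6298 [stop]  node(6,3) S=71.6500 payoff=19.4000 vs cont=18.6297 → 19.4000 [stop]  node(6,4) S=90.9908 payoff=0.0592 vs cont=5.0651 → 5.0651 [wait]  node(6,5) S=115.5524 payoff=0.0000 vs cont=0.0142 → 0.0142 [wait]  node(6,6) S=146.7440 payoff=0.0000 vs cont=0.0000 → 0.0000 [wait]  ⇒ S*(6)=71.6500
t_5: node(5,0) S=39.4242 payoff=51.6258 vs cont=50.8555 → 51.6258 [stop]  node(5,1) S=50.0661 payoff=40.9839 vs cont=40.2136 → 40.9839 [stop]  node(5,2) S=63.5807 payoff=27.4693 vs cont=26.6990 → 27.4693 [stop]  node(5,3) S=80.7434 payoff=10.3066 vs cont=12.0469 → 12.0469 [wait]  node(5,4) S=102.5388 payoff=0.0000 vs cont=2.4892 → 2.4892 [wait]  node(5,5) S=130.2176 payoff=0.0000 vs cont=0.0070 → 0.0070 [wait]  ⇒ S*(5)=63.5807
t_4: node(4,0) S=44.4277 payoff=46.6223 vs cont=45.8520 → 46.6223 [stop]  node(4,1) S=56.4202 payoff=34.6298 vs cont=33.8595 → 34.6298 [stop]  node(4,2) S=71.6500 payoff=19.4000 vs cont=19.5025 → 19.5025 [wait]  node(4,3) S=90.9908 payoff=0.0592 vs cont=7.1517 → 7.1517 [wait]  node(4,4) S=115.5524 payoff=0.0000 vs cont=1.2233 → 1.2233 [wait]  ⇒ S*(4)=56.4202
t_3: node(3,0) S=50.0661 payoff=40.9839 vs cont=40.2136 → 40.9839 [stop]  node(3,1) S=63.5807 payoff=27.4693 vs cont=26.7504 → 27.4693 [stop]  node(3,2) S=80.7434 payoff=10.3066 vs cont=13.1435 → 13.1435 [wait]  node(3,3) S=102.5388 payoff=0.0000 vs cont=4.1181 → 4.1181 [wait]  ⇒ S*(3)=63.5807
t_2: node(2,0) S=56.4202 payoff=34.6298 vs cont=33.8595 → 34.6298 [stop]  node(2,1) S=71.6500 payoff=19.4000 vs cont=20.0524 → 20.0524 [wait]  node(2,2) S=90.9908 payoff=0.0592 vs cont=8.5060 → 8.5060 [wait]  ⇒ S*(2)=56.4202
t_1: node(1,0) S=63.5807 payoff=27.4693 vs cont=27.0262 → 27.4693 [stop]  node(1,1) S=80.7434 payoff=10.3066 vs cont=14.0922 → 14.0922 [wait]  ⇒ S*(1)=63.5807
t_0: node(0,0) S=71.6500 payoff=19.4000 vs cont=20.5282 → 20.5282 [wait]  ⇒ S*(0)=-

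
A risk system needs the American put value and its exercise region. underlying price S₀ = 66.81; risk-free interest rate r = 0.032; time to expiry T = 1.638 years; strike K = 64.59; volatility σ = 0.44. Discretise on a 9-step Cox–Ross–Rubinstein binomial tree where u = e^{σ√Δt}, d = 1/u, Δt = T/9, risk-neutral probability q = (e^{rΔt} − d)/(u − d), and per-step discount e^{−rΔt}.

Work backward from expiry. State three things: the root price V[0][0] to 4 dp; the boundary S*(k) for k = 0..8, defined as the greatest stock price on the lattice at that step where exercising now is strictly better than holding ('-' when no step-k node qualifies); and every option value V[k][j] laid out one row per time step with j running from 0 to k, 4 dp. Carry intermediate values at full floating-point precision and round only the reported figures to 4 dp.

price = 12.3036
boundary = - - - - 31.5323 26.1357 31.5323 38.0432 45.8985
tree:
12.3036
16.4566 7.7489
21.4176 11.0376 4.1171
27.0447 15.3053 6.3370 1.6517
33.0577 20.5649 9.5334 2.7925 0.3790
38.4543 26.6325 13.9426 4.6536 0.7174 0.0000
42.9273 33.0577 19.6804 7.6116 1.3581 0.0000 0.0000
46.6348 38.4543 26.5468 12.1415 2.5711 0.0000 0.0000 0.0000
49.7077 42.9273 33.0577 18.6915 4.8673 0.0000 0.0000 0.0000 0.0000
52.2548 46.6348 38.4543 26.5468 9.2142 0.0000 0.0000 0.0000 0.0000 0.0000

Δt=0.18200, u=1.20648, d=0.82885, q=0.46868, disc=e^(-rΔt)=0.99419
k=9 terminal: V=max(K-S,0) → 52.2548 46.6348 38.4543 26.5468 9.2142 0.0000 0.0000 0.0000 0.0000 0.0000
k=8: j=0 S=14.8823 intr=49.7077 cont=49.3327 V=49.7077[EX]; j=1 S=21.6627 intr=42.9273 cont=42.5523 V=42.9273[EX]; j=2 S=31.5323 intr=33.0577 cont=32.6827 V=33.0577[EX]; j=3 S=45.8985 intr=18.6915 cont=18.3164 V=18.6915[EX]; j=4 S=66.8100 intr=0.0000 cont=4.8673 V=4.8673[hold]; j=5 S=97.2489 intr=0.0000 cont=0.0000 V=0.0000[hold]; j=6 S=141.5559 intr=0.0000 cont=0.0000 V=0.0000[hold]; j=7 S=206.0493 intr=0.0000 cont=0.0000 V=0.0000[hold]; j=8 S=299.9261 intr=0.0000 cont=0.0000 V=0.0000[hold]  S*(8)=45.8985
k=7: j=0 S=17.9552 intr=46.6348 cont=46.2597 V=46.6348[EX]; j=1 S=26.1357 intr=38.4543 cont=38.0793 V=38.4543[EX]; j=2 S=38.0432 intr=26.5468 cont=26.1718 V=26.5468[EX]; j=3 S=55.3758 intr=9.2142 cont=12.1415 V=12.1415[hold]; j=4 S=80.6052 intr=0.0000 cont=2.5711 V=2.5711[hold]; j=5 S=117.3292 intr=0.0000 cont=0.0000 V=0.0000[hold]; j=6 S=170.7849 intr=0.0000 cont=0.0000 V=0.0000[hold]; j=7 S=248.5952 intr=0.0000 cont=0.0000 V=0.0000[hold]  S*(7)=38.0432
k=6: j=0 S=21.6627 intr=42.9273 cont=42.5523 V=42.9273[EX]; j=1 S=31.5323 intr=33.0577 cont=32.6827 V=33.0577[EX]; j=2 S=45.8985 intr=18.6915 cont=19.6804 V=19.6804[hold]; j=3 S=66.8100 intr=0.0000 cont=7.6116 V=7.6116[hold]; j=4 S=97.2489 intr=0.0000 cont=1.3581 V=1.3581[hold]; j=5 S=141.5559 intr=0.0000 cont=0.0000 V=0.0000[hold]; j=6 S=206.0493 intr=0.0000 cont=0.0000 V=0.0000[hold]  S*(6)=31.5323
k=5: j=0 S=26.1357 intr=38.4543 cont=38.0793 V=38.4543[EX]; j=1 S=38.0432 intr=26.5468 cont=26.6325 V=26.6325[hold]; j=2 S=55.3758 intr=9.2142 cont=13.9426 V=13.9426[hold]; j=3 S=80.6052 intr=0.0000 cont=4.6536 V=4.6536[hold]; j=4 S=117.3292 intr=0.0000 cont=0.7174 V=0.7174[hold]; j=5 S=170.7849 intr=0.0000 cont=0.0000 V=0.0000[hold]  S*(5)=26.1357
k=4: j=0 S=31.5323 intr=33.0577 cont=32.7226 V=33.0577[EX]; j=1 S=45.8985 intr=18.6915 cont=20.5649 V=20.5649[hold]; j=2 S=66.8100 intr=0.0000 cont=9.5334 V=9.5334[hold]; j=3 S=97.2489 intr=0.0000 cont=2.7925 V=2.7925[hold]; j=4 S=141.5559 intr=0.0000 cont=0.3790 V=0.3790[hold]  S*(4)=31.5323
k=3: j=0 S=38.0432 intr=26.5468 cont=27.0447 V=27.0447[hold]; j=1 S=55.3758 intr=9.2142 cont=15.3053 V=15.3053[hold]; j=2 S=80.6052 intr=0.0000 cont=6.3370 V=6.3370[hold]; j=3 S=117.3292 intr=0.0000 cont=1.6517 V=1.6517[hold]  S*(3)=-
k=2: j=0 S=45.8985 intr=18.6915 cont=21.4176 V=21.4176[hold]; j=1 S=66.8100 intr=0.0000 cont=11.0376 V=11.0376[hold]; j=2 S=97.2489 intr=0.0000 cont=4.1171 V=4.1171[hold]  S*(2)=-
k=1: j=0 S=55.3758 intr=9.2142 cont=16.4566 V=16.4566[hold]; j=1 S=80.6052 intr=0.0000 cont=7.7489 V=7.7489[hold]  S*(1)=-
k=0: j=0 S=66.8100 intr=0.0000 cont=12.3036 V=12.3036[hold]  S*(0)=-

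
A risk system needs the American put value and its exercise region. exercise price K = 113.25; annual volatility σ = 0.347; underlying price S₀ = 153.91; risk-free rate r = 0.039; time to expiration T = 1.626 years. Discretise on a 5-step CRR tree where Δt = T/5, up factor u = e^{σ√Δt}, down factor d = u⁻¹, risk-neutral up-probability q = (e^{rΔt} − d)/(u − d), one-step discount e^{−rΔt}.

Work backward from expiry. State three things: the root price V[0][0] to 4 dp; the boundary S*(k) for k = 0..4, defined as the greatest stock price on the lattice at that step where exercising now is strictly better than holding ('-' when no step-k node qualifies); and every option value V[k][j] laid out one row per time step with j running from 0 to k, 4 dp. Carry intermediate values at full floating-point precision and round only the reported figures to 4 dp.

Δt=0.32520, u=1.21882, d=0.82047, q=0.48273, disc=e^(-rΔt)=0.98740
k=5 terminal: V=max(K-S,0) → 56.0267 28.2438 0.0000 0.0000 0.0000 0.0000
k=4: j=0 S=69.7448 intr=43.5052 cont=42.0779 V=43.5052[EX]; j=1 S=103.6071 intr=9.6429 cont=14.4255 V=14.4255[hold]; j=2 S=153.9100 intr=0.0000 cont=0.0000 V=0.0000[hold]; j=3 S=228.6359 intr=0.0000 cont=0.0000 V=0.0000[hold]; j=4 S=339.6424 intr=0.0000 cont=0.0000 V=0.0000[hold]  S*(4)=69.7448
k=3: j=0 S=85.0062 intr=28.2438 cont=29.0961 V=29.0961[hold]; j=1 S=126.2781 intr=0.0000 cont=7.3678 V=7.3678[hold]; j=2 S=187.5882 intr=0.0000 cont=0.0000 V=0.0000[hold]; j=3 S=278.6654 intr=0.0000 cont=0.0000 V=0.0000[hold]  S*(3)=-
k=2: j=0 S=103.6071 intr=9.6429 cont=18.3727 V=18.3727[hold]; j=1 S=153.9100 intr=0.0000 cont=3.7631 V=3.7631[hold]; j=2 S=228.6359 intr=0.0000 cont=0.0000 V=0.0000[hold]  S*(2)=-
k=1: j=0 S=126.2781 intr=0.0000 cont=11.1775 V=11.1775[hold]; j=1 S=187.5882 intr=0.0000 cont=1.9220 V=1.9220[hold]  S*(1)=-
k=0: j=0 S=153.9100 intr=0.0000 cont=6.6250 V=6.6250[hold]  S*(0)=-

price = 6.6250
boundary = - - - - 69.7448
tree:
6.6250
11.1775 1.9220
18.3727 3.7631 0.0000
29.0961 7.3678 0.0000 0.0000
43.5052 14.4255 0.0000 0.0000 0.0000
56.0267 28.2438 0.0000 0.0000 0.0000 0.0000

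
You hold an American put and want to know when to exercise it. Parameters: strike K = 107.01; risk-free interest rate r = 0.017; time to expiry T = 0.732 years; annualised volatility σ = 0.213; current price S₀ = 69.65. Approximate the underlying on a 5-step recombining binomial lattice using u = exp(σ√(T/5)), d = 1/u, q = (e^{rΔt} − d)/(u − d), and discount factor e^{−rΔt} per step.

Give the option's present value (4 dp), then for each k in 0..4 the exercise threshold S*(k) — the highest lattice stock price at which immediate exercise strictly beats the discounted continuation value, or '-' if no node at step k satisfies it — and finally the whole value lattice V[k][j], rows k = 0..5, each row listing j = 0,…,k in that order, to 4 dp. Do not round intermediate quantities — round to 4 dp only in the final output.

Δt=0.14640  u=1.08491  d=0.92173  q=0.49491  discount=0.99751
step 5 (expiry): payoffs max(K−S,0) = 60.6707 52.4671 42.8112 31.4459 18.0685 2.3229
step 4: (k=4,j=0): S=50.2740, (K−S)⁺=56.7360, hold=56.4700 ⇒ V=56.7360 exercise | (k=4,j=1): S=59.1742, (K−S)⁺=47.8358, hold=47.5698 ⇒ V=47.8358 exercise | (k=4,j=2): S=69.6500, (K−S)⁺=37.3600, hold=37.0940 ⇒ V=37.3600 exercise | (k=4,j=3): S=81.9804, (K−S)⁺=25.0296, hold=24.7636 ⇒ V=25.0296 exercise | (k=4,j=4): S=96.4936, (K−S)⁺=10.5164, hold=10.2504 ⇒ V=10.5164 exercise  boundary S*=96.4936
step 3: (k=3,j=0): S=54.5429, (K−S)⁺=52.4671, hold=52.2011 ⇒ V=52.4671 exercise | (k=3,j=1): S=64.1988, (K−S)⁺=42.8112, hold=42.5452 ⇒ V=42.8112 exercise | (k=3,j=2): S=75.5641, (K−S)⁺=31.4459, hold=31.1799 ⇒ V=31.4459 exercise | (k=3,j=3): S=88.9415, (K−S)⁺=18.0685, hold=17.8025 ⇒ V=18.0685 exercise  boundary S*=88.9415
step 2: (k=2,j=0): S=59.1742, (K−S)⁺=47.8358, hold=47.5698 ⇒ V=47.8358 exercise | (k=2,j=1): S=69.6500, (K−S)⁺=37.3600, hold=37.0940 ⇒ V=37.3600 exercise | (k=2,j=2): S=81.9804, (K−S)⁺=25.0296, hold=24.7636 ⇒ V=25.0296 exercise  boundary S*=81.9804
step 1: (k=1,j=0): S=64.1988, (K−S)⁺=42.8112, hold=42.5452 ⇒ V=42.8112 exercise | (k=1,j=1): S=75.5641, (K−S)⁺=31.4459, hold=31.1799 ⇒ V=31.4459 exercise  boundary S*=75.5641
step 0: (k=0,j=0): S=69.6500, (K−S)⁺=37.3600, hold=37.0940 ⇒ V=37.3600 exercise  boundary S*=69.6500

price = 37.3600
boundary = 69.6500 75.5641 81.9804 88.9415 96.4936
tree:
37.3600
42.8112 31.4459
47.8358 37.3600 25.0296
52.4671 42.8112 31.4459 18.0685
56.7360 47.8358 37.3600 25.0296 10.5164
60.6707 52.4671 42.8112 31.4459 18.0685 2.3229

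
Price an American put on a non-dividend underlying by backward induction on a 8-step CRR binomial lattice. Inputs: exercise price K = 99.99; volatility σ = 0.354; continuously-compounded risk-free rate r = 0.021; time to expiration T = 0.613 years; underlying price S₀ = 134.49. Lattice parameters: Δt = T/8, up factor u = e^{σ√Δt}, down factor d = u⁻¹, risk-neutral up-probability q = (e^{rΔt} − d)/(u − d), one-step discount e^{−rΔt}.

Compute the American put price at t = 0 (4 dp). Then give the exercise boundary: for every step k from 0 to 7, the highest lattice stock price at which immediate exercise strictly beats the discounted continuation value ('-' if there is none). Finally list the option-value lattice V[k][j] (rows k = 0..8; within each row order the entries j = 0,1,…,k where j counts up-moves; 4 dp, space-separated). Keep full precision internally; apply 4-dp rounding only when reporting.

price = 2.2673
boundary = - - - - - - 74.7045 82.3956
tree:
2.2673
3.6256 0.8251
5.6841 1.4407 0.1709
8.6998 2.4844 0.3315 0.0000
12.9269 4.2173 0.6432 0.0000 0.0000
18.5085 7.0127 1.2478 0.0000 0.0000 0.0000
25.2855 11.3371 2.4208 0.0000 0.0000 0.0000 0.0000
32.2586 17.5944 4.6965 0.0000 0.0000 0.0000 0.0000 0.0000
38.5809 25.2855 9.1115 0.0000 0.0000 0.0000 0.0000 0.0000 0.0000

params: Δt=0.07662 u=1.10295 d=0.90666 q=0.48373 e^(-rΔt)=0.99839
t_8 payoffs: 38.5809 25.2855 9.1115 0.0000 0.0000 0.0000 0.0000 0.0000 0.0000
t_7: node(7,0) S=67.7314 payoff=32.2586 vs cont=32.0979 → 32.2586 [stop]  node(7,1) S=82.3956 payoff=17.5944 vs cont=17.4336 → 17.5944 [stop]  node(7,2) S=100.2348 payoff=0.0000 vs cont=4.6965 → 4.6965 [wait]  node(7,3) S=121.9362 payoff=0.0000 vs cont=0.0000 → 0.0000 [wait]  node(7,4) S=148.3362 payoff=0.0000 vs cont=0.0000 → 0.0000 [wait]  node(7,5) S=180.4519 payoff=0.0000 vs cont=0.0000 → 0.0000 [wait]  node(7,6) S=219.5209 payoff=0.0000 vs cont=0.0000 → 0.0000 [wait]  node(7,7) S=267.0486 payoff=0.0000 vs cont=0.0000 → 0.0000 [wait]  ⇒ S*(7)=82.3956
t_6: node(6,0) S=74.7045 payoff=25.2855 vs cont=25.1247 → 25.2855 [stop]  node(6,1) S=90.8785 payoff=9.1115 vs cont=11.3371 → 11.3371 [wait]  node(6,2) S=110.5543 payoff=0.0000 vs cont=2.4208 → 2.4208 [wait]  node(6,3) S=134.4900 payoff=0.0000 vs cont=0.0000 → 0.0000 [wait]  node(6,4) S=163.6079 payoff=0.0000 vs cont=0.0000 → 0.0000 [wait]  node(6,5) S=199.0301 payoff=0.0000 vs cont=0.0000 → 0.0000 [wait]  node(6,6) S=242.1213 payoff=0.0000 vs cont=0.0000 → 0.0000 [wait]  ⇒ S*(6)=74.7045
t_5: node(5,0) S=82.3956 payoff=17.5944 vs cont=18.5085 → 18.5085 [wait]  node(5,1) S=100.2348 payoff=0.0000 vs cont=7.0127 → 7.0127 [wait]  node(5,2) S=121.9362 payoff=0.0000 vs cont=1.2478 → 1.2478 [wait]  node(5,3) S=148.3362 payoff=0.0000 vs cont=0.0000 → 0.0000 [wait]  node(5,4) S=180.4519 payoff=0.0000 vs cont=0.0000 → 0.0000 [wait]  node(5,5) S=219.5209 payoff=0.0000 vs cont=0.0000 → 0.0000 [wait]  ⇒ S*(5)=-
t_4: node(4,0) S=90.8785 payoff=9.1115 vs cont=12.9269 → 12.9269 [wait]  node(4,1) S=110.5543 payoff=0.0000 vs cont=4.2173 → 4.2173 [wait]  node(4,2) S=134.4900 payoff=0.0000 vs cont=0.6432 → 0.6432 [wait]  node(4,3) S=163.6079 payoff=0.0000 vs cont=0.0000 → 0.0000 [wait]  node(4,4) S=199.0301 payoff=0.0000 vs cont=0.0000 → 0.0000 [wait]  ⇒ S*(4)=-
t_3: node(3,0) S=100.2348 payoff=0.0000 vs cont=8.6998 → 8.6998 [wait]  node(3,1) S=121.9362 payoff=0.0000 vs cont=2.4844 → 2.4844 [wait]  node(3,2) S=148.3362 payoff=0.0000 vs cont=0.3315 → 0.3315 [wait]  node(3,3) S=180.4519 payoff=0.0000 vs cont=0.0000 → 0.0000 [wait]  ⇒ S*(3)=-
t_2: node(2,0) S=110.5543 payoff=0.0000 vs cont=5.6841 → 5.6841 [wait]  node(2,1) S=134.4900 payoff=0.0000 vs cont=1.4407 → 1.4407 [wait]  node(2,2) S=163.6079 payoff=0.0000 vs cont=0.1709 → 0.1709 [wait]  ⇒ S*(2)=-
t_1: node(1,0) S=121.9362 payoff=0.0000 vs cont=3.6256 → 3.6256 [wait]  node(1,1) S=148.3362 payoff=0.0000 vs cont=0.8251 → 0.8251 [wait]  ⇒ S*(1)=-
t_0: node(0,0) S=134.4900 payoff=0.0000 vs cont=2.2673 → 2.2673 [wait]  ⇒ S*(0)=-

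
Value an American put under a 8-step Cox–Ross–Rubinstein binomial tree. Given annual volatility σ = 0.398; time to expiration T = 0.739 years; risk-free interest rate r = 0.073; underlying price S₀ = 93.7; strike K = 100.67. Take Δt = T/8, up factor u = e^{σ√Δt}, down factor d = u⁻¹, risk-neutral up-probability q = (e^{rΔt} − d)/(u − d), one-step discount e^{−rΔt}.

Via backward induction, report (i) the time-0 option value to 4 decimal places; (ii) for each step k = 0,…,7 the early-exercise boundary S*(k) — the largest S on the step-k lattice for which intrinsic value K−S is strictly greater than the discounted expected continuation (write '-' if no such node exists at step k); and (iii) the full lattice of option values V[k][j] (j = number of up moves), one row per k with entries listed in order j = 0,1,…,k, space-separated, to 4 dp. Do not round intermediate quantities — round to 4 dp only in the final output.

params: Δt=0.09237 u=1.12859 d=0.88606 q=0.49769 e^(-rΔt)=0.99328
t_8 payoffs: 65.0689 55.3247 42.9134 27.1051 6.9700 0.0000 0.0000 0.0000 0.0000
t_7: node(7,0) S=40.1789 payoff=60.4911 vs cont=59.8145 → 60.4911 [stop]  node(7,1) S=51.1761 payoff=49.4939 vs cont=48.8173 → 49.4939 [stop]  node(7,2) S=65.1833 payoff=35.4867 vs cont=34.8102 → 35.4867 [stop]  node(7,3) S=83.0243 payoff=17.6457 vs cont=16.9692 → 17.6457 [stop]  node(7,4) S=105.7485 payoff=0.0000 vs cont=3.4775 → 3.4775 [wait]  node(7,5) S=134.6924 payoff=0.0000 vs cont=0.0000 → 0.0000 [wait]  node(7,6) S=171.5584 payoff=0.0000 vs cont=0.0000 → 0.0000 [wait]  node(7,7) S=218.5149 payoff=0.0000 vs cont=0.0000 → 0.0000 [wait]  ⇒ S*(7)=83.0243
t_6: node(6,0) S=45.3453 payoff=55.3247 vs cont=54.6481 → 55.3247 [stop]  node(6,1) S=57.7566 payoff=42.9134 vs cont=42.2368 → 42.9134 [stop]  node(6,2) S=73.5649 payoff=27.1051 vs cont=26.4285 → 27.1051 [stop]  node(6,3) S=93.7000 payoff=6.9700 vs cont=10.5231 → 10.5231 [wait]  node(6,4) S=119.3462 payoff=0.0000 vs cont=1.7350 → 1.7350 [wait]  node(6,5) S=152.0119 payoff=0.0000 vs cont=0.0000 → 0.0000 [wait]  node(6,6) S=193.6184 payoff=0.0000 vs cont=0.0000 → 0.0000 [wait]  ⇒ S*(6)=73.5649
t_5: node(5,0) S=51.1761 payoff=49.4939 vs cont=48.8173 → 49.4939 [stop]  node(5,1) S=65.1833 payoff=35.4867 vs cont=34.8102 → 35.4867 [stop]  node(5,2) S=83.0243 payoff=17.6457 vs cont=18.7256 → 18.7256 [wait]  node(5,3) S=105.7485 payoff=0.0000 vs cont=6.1080 → 6.1080 [wait]  node(5,4) S=134.6924 payoff=0.0000 vs cont=0.8657 → 0.8657 [wait]  node(5,5) S=171.5584 payoff=0.0000 vs cont=0.0000 → 0.0000 [wait]  ⇒ S*(5)=65.1833
t_4: node(4,0) S=57.7566 payoff=42.9134 vs cont=42.2368 → 42.9134 [stop]  node(4,1) S=73.5649 payoff=27.1051 vs cont=26.9624 → 27.1051 [stop]  node(4,2) S=93.7000 payoff=6.9700 vs cont=12.3623 → 12.3623 [wait]  node(4,3) S=119.3462 payoff=0.0000 vs cont=3.4754 → 3.4754 [wait]  node(4,4) S=152.0119 payoff=0.0000 vs cont=0.4319 → 0.4319 [wait]  ⇒ S*(4)=73.5649
t_3: node(3,0) S=65.1833 payoff=35.4867 vs cont=34.8102 → 35.4867 [stop]  node(3,1) S=83.0243 payoff=17.6457 vs cont=19.6348 → 19.6348 [wait]  node(3,2) S=105.7485 payoff=0.0000 vs cont=7.8860 → 7.8860 [wait]  node(3,3) S=134.6924 payoff=0.0000 vs cont=1.9475 → 1.9475 [wait]  ⇒ S*(3)=65.1833
t_2: node(2,0) S=73.5649 payoff=27.1051 vs cont=27.4118 → 27.4118 [wait]  node(2,1) S=93.7000 payoff=6.9700 vs cont=13.6948 → 13.6948 [wait]  node(2,2) S=119.3462 payoff=0.0000 vs cont=4.8973 → 4.8973 [wait]  ⇒ S*(2)=-
t_1: node(1,0) S=83.0243 payoff=17.6457 vs cont=20.4466 → 20.4466 [wait]  node(1,1) S=105.7485 payoff=0.0000 vs cont=9.2537 → 9.2537 [wait]  ⇒ S*(1)=-
t_0: node(0,0) S=93.7000 payoff=6.9700 vs cont=14.7760 → 14.7760 [wait]  ⇒ S*(0)=-

price = 14.7760
boundary = - - - 65.1833 73.5649 65.1833 73.5649 83.0243
tree:
14.7760
20.4466 9.2537
27.4118 13.6948 4.8973
35.4867 19.6348 7.8860 1.9475
42.9134 27.1051 12.3623 3.4754 0.4319
49.4939 35.4867 18.7256 6.1080 0.8657 0.0000
55.3247 42.9134 27.1051 10.5231 1.7350 0.0000 0.0000
60.4911 49.4939 35.4867 17.6457 3.4775 0.0000 0.0000 0.0000
65.0689 55.3247 42.9134 27.1051 6.9700 0.0000 0.0000 0.0000 0.0000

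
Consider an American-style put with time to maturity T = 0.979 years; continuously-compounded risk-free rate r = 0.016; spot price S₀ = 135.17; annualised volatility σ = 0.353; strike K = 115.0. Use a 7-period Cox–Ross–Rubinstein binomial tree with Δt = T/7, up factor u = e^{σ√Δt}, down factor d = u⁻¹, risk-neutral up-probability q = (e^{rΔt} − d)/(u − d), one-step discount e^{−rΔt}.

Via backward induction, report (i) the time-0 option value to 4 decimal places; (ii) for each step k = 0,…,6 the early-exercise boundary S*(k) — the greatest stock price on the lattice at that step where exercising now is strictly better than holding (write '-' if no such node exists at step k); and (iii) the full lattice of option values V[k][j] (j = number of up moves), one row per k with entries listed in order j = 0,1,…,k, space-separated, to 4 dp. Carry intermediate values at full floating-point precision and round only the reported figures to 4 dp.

price = 8.2473
boundary = - - - - 79.7168 69.8582 79.7168
tree:
8.2473
12.4752 3.6227
18.3379 6.0672 0.9433
26.0121 9.9594 1.8026 0.0000
35.2832 15.9084 3.4445 0.0000 0.0000
45.1418 24.4316 6.5819 0.0000 0.0000 0.0000
53.7812 35.2832 12.5772 0.0000 0.0000 0.0000 0.0000
61.3521 45.1418 24.0333 0.0000 0.0000 0.0000 0.0000 0.0000

params: Δt=0.13986 u=1.14112 d=0.87633 q=0.47550 e^(-rΔt)=0.99776
t_7 payoffs: 61.3521 45.1418 24.0333 0.0000 0.0000 0.0000 0.0000 0.0000
t_6: node(6,0) S=61.2188 payoff=53.7812 vs cont=53.5241 → 53.7812 [stop]  node(6,1) S=79.7168 payoff=35.2832 vs cont=35.0261 → 35.2832 [stop]  node(6,2) S=103.8043 payoff=11.1957 vs cont=12.5772 → 12.5772 [wait]  node(6,3) S=135.1700 payoff=0.0000 vs cont=0.0000 → 0.0000 [wait]  node(6,4) S=176.0133 payoff=0.0000 vs cont=0.0000 → 0.0000 [wait]  node(6,5) S=229.1979 payoff=0.0000 vs cont=0.0000 → 0.0000 [wait]  node(6,6) S=298.4528 payoff=0.0000 vs cont=0.0000 → 0.0000 [wait]  ⇒ S*(6)=79.7168
t_5: node(5,0) S=69.8582 payoff=45.1418 vs cont=44.8847 → 45.1418 [stop]  node(5,1) S=90.9667 payoff=24.0333 vs cont=24.4316 → 24.4316 [wait]  node(5,2) S=118.4535 payoff=0.0000 vs cont=6.5819 → 6.5819 [wait]  node(5,3) S=154.2456 payoff=0.0000 vs cont=0.0000 → 0.0000 [wait]  node(5,4) S=200.8528 payoff=0.0000 vs cont=0.0000 → 0.0000 [wait]  node(5,5) S=261.5430 payoff=0.0000 vs cont=0.0000 → 0.0000 [wait]  ⇒ S*(5)=69.8582
t_4: node(4,0) S=79.7168 payoff=35.2832 vs cont=35.2151 → 35.2832 [stop]  node(4,1) S=103.8043 payoff=11.1957 vs cont=15.9084 → 15.9084 [wait]  node(4,2) S=135.1700 payoff=0.0000 vs cont=3.4445 → 3.4445 [wait]  node(4,3) S=176.0133 payoff=0.0000 vs cont=0.0000 → 0.0000 [wait]  node(4,4) S=229.1979 payoff=0.0000 vs cont=0.0000 → 0.0000 [wait]  ⇒ S*(4)=79.7168
t_3: node(3,0) S=90.9667 payoff=24.0333 vs cont=26.0121 → 26.0121 [wait]  node(3,1) S=118.4535 payoff=0.0000 vs cont=9.9594 → 9.9594 [wait]  node(3,2) S=154.2456 payoff=0.0000 vs cont=1.8026 → 1.8026 [wait]  node(3,3) S=200.8528 payoff=0.0000 vs cont=0.0000 → 0.0000 [wait]  ⇒ S*(3)=-
t_2: node(2,0) S=103.8043 payoff=11.1957 vs cont=18.3379 → 18.3379 [wait]  node(2,1) S=135.1700 payoff=0.0000 vs cont=6.0672 → 6.0672 [wait]  node(2,2) S=176.0133 payoff=0.0000 vs cont=0.9433 → 0.9433 [wait]  ⇒ S*(2)=-
t_1: node(1,0) S=118.4535 payoff=0.0000 vs cont=12.4752 → 12.4752 [wait]  node(1,1) S=154.2456 payoff=0.0000 vs cont=3.6227 → 3.6227 [wait]  ⇒ S*(1)=-
t_0: node(0,0) S=135.1700 payoff=0.0000 vs cont=8.2473 → 8.2473 [wait]  ⇒ S*(0)=-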